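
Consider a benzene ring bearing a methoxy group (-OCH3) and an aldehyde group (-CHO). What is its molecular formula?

Atom tally by fragment:
  benzene ring core → C:6 H:6
  (− 2 ring H displaced by substituents)
  + OCH3 → C:1 H:3 O:1
  + CHO → C:1 H:1 O:1
Element totals:
  C: 8
  H: 8
  O: 2

C8H8O2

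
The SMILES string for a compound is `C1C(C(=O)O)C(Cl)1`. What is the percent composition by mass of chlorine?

Atom tally by fragment:
  cyclopropane ring core → C:3 H:6
  (− 2 ring H displaced by substituents)
  + COOH → C:1 H:1 O:2
  + Cl → Cl:1
Element totals:
  C: 4
  H: 5
  Cl: 1
  O: 2
Molecular formula: C4H5ClO2.
Molar mass = 120.532 g/mol.
Mass from Cl: 1 × 35.45 = 35.450 g/mol.
%Cl = 35.450 / 120.532 × 100 = 29.41%.

29.41%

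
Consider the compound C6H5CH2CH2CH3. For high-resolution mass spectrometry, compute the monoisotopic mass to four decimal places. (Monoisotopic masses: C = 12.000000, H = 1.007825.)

120.0939

Element totals:
  C: 9
  H: 12
Molecular formula: C9H12.
  M = 9(12.0) + 12(1.007825)
    = 108.000000 + 12.093900 = 120.093900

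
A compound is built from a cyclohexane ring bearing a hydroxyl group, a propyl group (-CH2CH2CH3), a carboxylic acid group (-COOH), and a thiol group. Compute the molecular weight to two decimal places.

218.31 g/mol

Atom tally by fragment:
  cyclohexane ring core → C:6 H:12
  (− 4 ring H displaced by substituents)
  + OH → O:1 H:1
  + CH2CH2CH3 → C:3 H:7
  + COOH → C:1 H:1 O:2
  + SH → S:1 H:1
Element totals:
  C: 10
  H: 18
  O: 3
  S: 1
Molecular formula: C10H18O3S.
  M = 10(12.011) + 18(1.008) + 3(15.999) + 32.06
    = 120.110 + 18.144 + 47.997 + 32.060 = 218.311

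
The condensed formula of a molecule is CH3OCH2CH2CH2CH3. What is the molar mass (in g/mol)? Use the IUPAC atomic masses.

88.15 g/mol

Element totals:
  C: 5
  H: 12
  O: 1
Molecular formula: C5H12O.
  M = 5(12.011) + 12(1.008) + 15.999
    = 60.055 + 12.096 + 15.999 = 88.150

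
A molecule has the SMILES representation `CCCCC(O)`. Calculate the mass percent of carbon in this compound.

68.13%

Atom tally by fragment:
  CH3 → C:1 H:3
  CH2 → C:1 H:2
  CH2 → C:1 H:2
  CH2 → C:1 H:2
  CH2OH → C:1 H:3 O:1
Element totals:
  C: 5
  H: 12
  O: 1
Molecular formula: C5H12O.
Molar mass = 88.150 g/mol.
Mass from C: 5 × 12.011 = 60.055 g/mol.
%C = 60.055 / 88.150 × 100 = 68.13%.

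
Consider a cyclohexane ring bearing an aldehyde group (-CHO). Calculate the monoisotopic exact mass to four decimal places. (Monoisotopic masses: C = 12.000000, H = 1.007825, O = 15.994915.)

112.0888

Atom tally by fragment:
  cyclohexane ring core → C:6 H:12
  (− 1 ring H displaced by substituents)
  + CHO → C:1 H:1 O:1
Element totals:
  C: 7
  H: 12
  O: 1
Molecular formula: C7H12O.
  M = 7(12.0) + 12(1.007825) + 15.994915
    = 84.000000 + 12.093900 + 15.994915 = 112.088815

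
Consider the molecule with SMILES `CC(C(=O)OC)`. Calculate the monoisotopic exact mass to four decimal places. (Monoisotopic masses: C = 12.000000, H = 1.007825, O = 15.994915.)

88.0524

Atom tally by fragment:
  CH3 → C:1 H:3
  CH2COOCH3 → C:3 H:5 O:2
Element totals:
  C: 4
  H: 8
  O: 2
Molecular formula: C4H8O2.
  M = 4(12.0) + 8(1.007825) + 2(15.994915)
    = 48.000000 + 8.062600 + 31.989830 = 88.052430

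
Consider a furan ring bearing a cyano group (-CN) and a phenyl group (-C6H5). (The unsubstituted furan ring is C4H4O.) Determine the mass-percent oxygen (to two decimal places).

Atom tally by fragment:
  furan ring core → C:4 H:4 O:1
  (− 2 ring H displaced by substituents)
  + CN → C:1 N:1
  + C6H5 → C:6 H:5
Element totals:
  C: 11
  H: 7
  N: 1
  O: 1
Molecular formula: C11H7NO.
Molar mass = 169.183 g/mol.
Mass from O: 1 × 15.999 = 15.999 g/mol.
%O = 15.999 / 169.183 × 100 = 9.46%.

9.46%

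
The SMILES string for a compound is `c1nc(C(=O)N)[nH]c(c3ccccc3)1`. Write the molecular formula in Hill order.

Atom tally by fragment:
  imidazole ring core → C:3 H:4 N:2
  (− 2 ring H displaced by substituents)
  + CONH2 → C:1 H:2 O:1 N:1
  + C6H5 → C:6 H:5
Element totals:
  C: 10
  H: 9
  N: 3
  O: 1

C10H9N3O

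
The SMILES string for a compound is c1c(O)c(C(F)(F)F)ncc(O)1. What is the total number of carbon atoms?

6

Atom tally by fragment:
  pyridine ring core → C:5 H:5 N:1
  (− 3 ring H displaced by substituents)
  + OH → O:1 H:1
  + CF3 → C:1 F:3
  + OH → O:1 H:1
Element totals:
  C: 6
  H: 4
  F: 3
  N: 1
  O: 2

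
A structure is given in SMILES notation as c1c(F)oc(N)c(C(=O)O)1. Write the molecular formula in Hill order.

C5H4FNO3

Atom tally by fragment:
  furan ring core → C:4 H:4 O:1
  (− 3 ring H displaced by substituents)
  + F → F:1
  + NH2 → N:1 H:2
  + COOH → C:1 H:1 O:2
Element totals:
  C: 5
  H: 4
  F: 1
  N: 1
  O: 3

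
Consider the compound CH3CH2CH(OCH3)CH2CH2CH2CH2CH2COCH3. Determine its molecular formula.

C11H22O2

Atom tally by fragment:
  CH3 → C:1 H:3
  CH2 → C:1 H:2
  CH(OCH3) → C:2 H:4 O:1
  CH2 → C:1 H:2
  CH2 → C:1 H:2
  CH2 → C:1 H:2
  CH2 → C:1 H:2
  CH2COCH3 → C:3 H:5 O:1
Element totals:
  C: 11
  H: 22
  O: 2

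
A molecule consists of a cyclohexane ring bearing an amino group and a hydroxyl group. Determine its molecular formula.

Atom tally by fragment:
  cyclohexane ring core → C:6 H:12
  (− 2 ring H displaced by substituents)
  + NH2 → N:1 H:2
  + OH → O:1 H:1
Element totals:
  C: 6
  H: 13
  N: 1
  O: 1

C6H13NO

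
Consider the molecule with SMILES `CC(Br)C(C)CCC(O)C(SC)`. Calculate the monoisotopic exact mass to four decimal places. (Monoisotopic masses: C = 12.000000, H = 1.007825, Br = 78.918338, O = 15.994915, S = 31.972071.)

Atom tally by fragment:
  CH3 → C:1 H:3
  CH(Br) → C:1 H:1 Br:1
  CH(CH3) → C:2 H:4
  CH2 → C:1 H:2
  CH2 → C:1 H:2
  CH(OH) → C:1 H:2 O:1
  CH2SCH3 → C:2 H:5 S:1
Element totals:
  C: 9
  H: 19
  Br: 1
  O: 1
  S: 1
Molecular formula: C9H19BrOS.
  M = 9(12.0) + 19(1.007825) + 78.918338 + 15.994915 + 31.972071
    = 108.000000 + 19.148675 + 78.918338 + 15.994915 + 31.972071 = 254.033999

254.0340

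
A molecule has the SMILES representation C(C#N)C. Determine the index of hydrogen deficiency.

Atom tally by fragment:
  NCCH2 → C:2 H:2 N:1
  CH3 → C:1 H:3
Element totals:
  C: 3
  H: 5
  N: 1
Molecular formula: C3H5N.
DoU = (2C + 2 + N − H − X) / 2 = (2·3 + 2 + 1 − 5 − 0) / 2 = 2.

2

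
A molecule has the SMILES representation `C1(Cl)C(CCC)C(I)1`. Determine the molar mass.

Atom tally by fragment:
  cyclopropane ring core → C:3 H:6
  (− 3 ring H displaced by substituents)
  + Cl → Cl:1
  + CH2CH2CH3 → C:3 H:7
  + I → I:1
Element totals:
  C: 6
  H: 10
  Cl: 1
  I: 1
Molecular formula: C6H10ClI.
  M = 6(12.011) + 10(1.008) + 35.45 + 126.904
    = 72.066 + 10.080 + 35.450 + 126.904 = 244.500

244.50 g/mol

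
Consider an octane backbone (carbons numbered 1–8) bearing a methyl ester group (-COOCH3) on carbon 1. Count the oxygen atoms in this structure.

Atom tally by fragment:
  CH3OOCCH2 → C:3 H:5 O:2
  CH2 → C:1 H:2
  CH2 → C:1 H:2
  CH2 → C:1 H:2
  CH2 → C:1 H:2
  CH2 → C:1 H:2
  CH2 → C:1 H:2
  CH3 → C:1 H:3
Element totals:
  C: 10
  H: 20
  O: 2

2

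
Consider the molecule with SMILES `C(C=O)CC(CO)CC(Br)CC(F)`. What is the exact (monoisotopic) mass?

254.0318

Atom tally by fragment:
  OHCCH2 → C:2 H:3 O:1
  CH2 → C:1 H:2
  CH(CH2OH) → C:2 H:4 O:1
  CH2 → C:1 H:2
  CH(Br) → C:1 H:1 Br:1
  CH2 → C:1 H:2
  CH2F → C:1 H:2 F:1
Element totals:
  C: 9
  H: 16
  Br: 1
  F: 1
  O: 2
Molecular formula: C9H16BrFO2.
  M = 9(12.0) + 16(1.007825) + 78.918338 + 18.998403 + 2(15.994915)
    = 108.000000 + 16.125200 + 78.918338 + 18.998403 + 31.989830 = 254.031771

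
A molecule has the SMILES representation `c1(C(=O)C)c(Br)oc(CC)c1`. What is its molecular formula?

C8H9BrO2

Atom tally by fragment:
  furan ring core → C:4 H:4 O:1
  (− 3 ring H displaced by substituents)
  + COCH3 → C:2 H:3 O:1
  + Br → Br:1
  + C2H5 → C:2 H:5
Element totals:
  C: 8
  H: 9
  Br: 1
  O: 2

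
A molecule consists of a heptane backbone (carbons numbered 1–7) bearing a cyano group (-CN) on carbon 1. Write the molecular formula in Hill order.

C8H15N

Atom tally by fragment:
  NCCH2 → C:2 H:2 N:1
  CH2 → C:1 H:2
  CH2 → C:1 H:2
  CH2 → C:1 H:2
  CH2 → C:1 H:2
  CH2 → C:1 H:2
  CH3 → C:1 H:3
Element totals:
  C: 8
  H: 15
  N: 1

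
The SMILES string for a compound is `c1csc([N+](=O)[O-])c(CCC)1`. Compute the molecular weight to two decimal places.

171.21 g/mol

Atom tally by fragment:
  thiophene ring core → C:4 H:4 S:1
  (− 2 ring H displaced by substituents)
  + NO2 → N:1 O:2
  + CH2CH2CH3 → C:3 H:7
Element totals:
  C: 7
  H: 9
  N: 1
  O: 2
  S: 1
Molecular formula: C7H9NO2S.
  M = 7(12.011) + 9(1.008) + 14.007 + 2(15.999) + 32.06
    = 84.077 + 9.072 + 14.007 + 31.998 + 32.060 = 171.214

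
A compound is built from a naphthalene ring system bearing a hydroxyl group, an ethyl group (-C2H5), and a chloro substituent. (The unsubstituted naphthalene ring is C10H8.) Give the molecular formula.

C12H11ClO

Atom tally by fragment:
  naphthalene ring system core → C:10 H:8
  (− 3 ring H displaced by substituents)
  + OH → O:1 H:1
  + C2H5 → C:2 H:5
  + Cl → Cl:1
Element totals:
  C: 12
  H: 11
  Cl: 1
  O: 1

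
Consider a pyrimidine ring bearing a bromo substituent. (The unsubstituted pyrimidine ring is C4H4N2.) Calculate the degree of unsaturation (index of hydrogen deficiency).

4

Atom tally by fragment:
  pyrimidine ring core → C:4 H:4 N:2
  (− 1 ring H displaced by substituents)
  + Br → Br:1
Element totals:
  C: 4
  H: 3
  Br: 1
  N: 2
Molecular formula: C4H3BrN2.
DoU = (2C + 2 + N − H − X) / 2 = (2·4 + 2 + 2 − 3 − 1) / 2 = 4.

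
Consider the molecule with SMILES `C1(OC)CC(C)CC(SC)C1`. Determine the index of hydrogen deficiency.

1

Atom tally by fragment:
  cyclohexane ring core → C:6 H:12
  (− 3 ring H displaced by substituents)
  + OCH3 → C:1 H:3 O:1
  + CH3 → C:1 H:3
  + SCH3 → C:1 H:3 S:1
Element totals:
  C: 9
  H: 18
  O: 1
  S: 1
Molecular formula: C9H18OS.
DoU = (2C + 2 + N − H − X) / 2 = (2·9 + 2 + 0 − 18 − 0) / 2 = 1.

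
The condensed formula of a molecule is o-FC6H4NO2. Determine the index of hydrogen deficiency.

Atom tally by fragment:
  benzene ring core → C:6 H:6
  (− 2 ring H displaced by substituents)
  + F → F:1
  + NO2 → N:1 O:2
Element totals:
  C: 6
  H: 4
  F: 1
  N: 1
  O: 2
Molecular formula: C6H4FNO2.
DoU = (2C + 2 + N − H − X) / 2 = (2·6 + 2 + 1 − 4 − 1) / 2 = 5.

5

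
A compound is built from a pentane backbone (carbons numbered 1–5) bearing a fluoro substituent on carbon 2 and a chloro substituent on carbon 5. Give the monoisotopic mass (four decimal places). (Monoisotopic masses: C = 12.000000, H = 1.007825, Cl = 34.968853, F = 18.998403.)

Atom tally by fragment:
  CH3 → C:1 H:3
  CH(F) → C:1 H:1 F:1
  CH2 → C:1 H:2
  CH2 → C:1 H:2
  CH2Cl → C:1 H:2 Cl:1
Element totals:
  C: 5
  H: 10
  Cl: 1
  F: 1
Molecular formula: C5H10ClF.
  M = 5(12.0) + 10(1.007825) + 34.968853 + 18.998403
    = 60.000000 + 10.078250 + 34.968853 + 18.998403 = 124.045506

124.0455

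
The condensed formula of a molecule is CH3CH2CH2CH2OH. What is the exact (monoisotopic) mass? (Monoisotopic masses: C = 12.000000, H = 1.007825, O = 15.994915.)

74.0732

Atom tally by fragment:
  CH3 → C:1 H:3
  CH2 → C:1 H:2
  CH2 → C:1 H:2
  CH2OH → C:1 H:3 O:1
Element totals:
  C: 4
  H: 10
  O: 1
Molecular formula: C4H10O.
  M = 4(12.0) + 10(1.007825) + 15.994915
    = 48.000000 + 10.078250 + 15.994915 = 74.073165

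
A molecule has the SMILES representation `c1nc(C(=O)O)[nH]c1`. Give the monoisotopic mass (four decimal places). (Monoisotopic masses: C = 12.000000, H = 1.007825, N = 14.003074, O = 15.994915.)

112.0273

Atom tally by fragment:
  imidazole ring core → C:3 H:4 N:2
  (− 1 ring H displaced by substituents)
  + COOH → C:1 H:1 O:2
Element totals:
  C: 4
  H: 4
  N: 2
  O: 2
Molecular formula: C4H4N2O2.
  M = 4(12.0) + 4(1.007825) + 2(14.003074) + 2(15.994915)
    = 48.000000 + 4.031300 + 28.006148 + 31.989830 = 112.027278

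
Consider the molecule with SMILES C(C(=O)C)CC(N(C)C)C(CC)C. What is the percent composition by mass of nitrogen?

Atom tally by fragment:
  CH3COCH2 → C:3 H:5 O:1
  CH2 → C:1 H:2
  CH(N(CH3)2) → C:3 H:7 N:1
  CH(C2H5) → C:3 H:6
  CH3 → C:1 H:3
Element totals:
  C: 11
  H: 23
  N: 1
  O: 1
Molecular formula: C11H23NO.
Molar mass = 185.311 g/mol.
Mass from N: 1 × 14.007 = 14.007 g/mol.
%N = 14.007 / 185.311 × 100 = 7.56%.

7.56%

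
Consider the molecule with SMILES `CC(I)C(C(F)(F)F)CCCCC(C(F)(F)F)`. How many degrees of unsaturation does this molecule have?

0

Atom tally by fragment:
  CH3 → C:1 H:3
  CH(I) → C:1 H:1 I:1
  CH(CF3) → C:2 H:1 F:3
  CH2 → C:1 H:2
  CH2 → C:1 H:2
  CH2 → C:1 H:2
  CH2 → C:1 H:2
  CH2CF3 → C:2 H:2 F:3
Element totals:
  C: 10
  H: 15
  F: 6
  I: 1
Molecular formula: C10H15F6I.
DoU = (2C + 2 + N − H − X) / 2 = (2·10 + 2 + 0 − 15 − 7) / 2 = 0.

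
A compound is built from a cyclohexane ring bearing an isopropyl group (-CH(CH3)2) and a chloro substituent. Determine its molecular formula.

Atom tally by fragment:
  cyclohexane ring core → C:6 H:12
  (− 2 ring H displaced by substituents)
  + CH(CH3)2 → C:3 H:7
  + Cl → Cl:1
Element totals:
  C: 9
  H: 17
  Cl: 1

C9H17Cl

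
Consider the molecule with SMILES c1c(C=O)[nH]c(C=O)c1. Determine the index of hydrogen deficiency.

5

Atom tally by fragment:
  pyrrole ring core → C:4 H:5 N:1
  (− 2 ring H displaced by substituents)
  + CHO → C:1 H:1 O:1
  + CHO → C:1 H:1 O:1
Element totals:
  C: 6
  H: 5
  N: 1
  O: 2
Molecular formula: C6H5NO2.
DoU = (2C + 2 + N − H − X) / 2 = (2·6 + 2 + 1 − 5 − 0) / 2 = 5.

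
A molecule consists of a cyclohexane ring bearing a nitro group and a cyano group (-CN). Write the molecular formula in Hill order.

Atom tally by fragment:
  cyclohexane ring core → C:6 H:12
  (− 2 ring H displaced by substituents)
  + NO2 → N:1 O:2
  + CN → C:1 N:1
Element totals:
  C: 7
  H: 10
  N: 2
  O: 2

C7H10N2O2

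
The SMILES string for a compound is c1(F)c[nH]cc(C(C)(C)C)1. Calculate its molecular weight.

Atom tally by fragment:
  pyrrole ring core → C:4 H:5 N:1
  (− 2 ring H displaced by substituents)
  + F → F:1
  + C(CH3)3 → C:4 H:9
Element totals:
  C: 8
  H: 12
  F: 1
  N: 1
Molecular formula: C8H12FN.
  M = 8(12.011) + 12(1.008) + 18.998 + 14.007
    = 96.088 + 12.096 + 18.998 + 14.007 = 141.189

141.19 g/mol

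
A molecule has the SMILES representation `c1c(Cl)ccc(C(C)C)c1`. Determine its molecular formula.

C9H11Cl

Atom tally by fragment:
  benzene ring core → C:6 H:6
  (− 2 ring H displaced by substituents)
  + Cl → Cl:1
  + CH(CH3)2 → C:3 H:7
Element totals:
  C: 9
  H: 11
  Cl: 1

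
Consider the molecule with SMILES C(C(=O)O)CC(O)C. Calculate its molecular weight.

Atom tally by fragment:
  HOOCCH2 → C:2 H:3 O:2
  CH2 → C:1 H:2
  CH(OH) → C:1 H:2 O:1
  CH3 → C:1 H:3
Element totals:
  C: 5
  H: 10
  O: 3
Molecular formula: C5H10O3.
  M = 5(12.011) + 10(1.008) + 3(15.999)
    = 60.055 + 10.080 + 47.997 = 118.132

118.13 g/mol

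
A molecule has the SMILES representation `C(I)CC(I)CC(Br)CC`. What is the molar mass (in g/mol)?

Atom tally by fragment:
  ICH2 → C:1 H:2 I:1
  CH2 → C:1 H:2
  CH(I) → C:1 H:1 I:1
  CH2 → C:1 H:2
  CH(Br) → C:1 H:1 Br:1
  CH2 → C:1 H:2
  CH3 → C:1 H:3
Element totals:
  C: 7
  H: 13
  Br: 1
  I: 2
Molecular formula: C7H13BrI2.
  M = 7(12.011) + 13(1.008) + 79.904 + 2(126.904)
    = 84.077 + 13.104 + 79.904 + 253.808 = 430.893

430.89 g/mol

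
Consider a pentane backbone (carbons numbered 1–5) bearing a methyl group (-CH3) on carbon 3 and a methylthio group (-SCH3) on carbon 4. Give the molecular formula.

Atom tally by fragment:
  CH3 → C:1 H:3
  CH2 → C:1 H:2
  CH(CH3) → C:2 H:4
  CH(SCH3) → C:2 H:4 S:1
  CH3 → C:1 H:3
Element totals:
  C: 7
  H: 16
  S: 1

C7H16S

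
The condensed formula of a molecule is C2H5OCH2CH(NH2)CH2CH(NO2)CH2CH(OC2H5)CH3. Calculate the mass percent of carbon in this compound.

53.21%

Atom tally by fragment:
  C2H5OCH2 → C:3 H:7 O:1
  CH(NH2) → C:1 H:3 N:1
  CH2 → C:1 H:2
  CH(NO2) → C:1 H:1 N:1 O:2
  CH2 → C:1 H:2
  CH(OC2H5) → C:3 H:6 O:1
  CH3 → C:1 H:3
Element totals:
  C: 11
  H: 24
  N: 2
  O: 4
Molecular formula: C11H24N2O4.
Molar mass = 248.323 g/mol.
Mass from C: 11 × 12.011 = 132.121 g/mol.
%C = 132.121 / 248.323 × 100 = 53.21%.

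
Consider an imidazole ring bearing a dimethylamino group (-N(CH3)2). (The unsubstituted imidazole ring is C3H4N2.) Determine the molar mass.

Atom tally by fragment:
  imidazole ring core → C:3 H:4 N:2
  (− 1 ring H displaced by substituents)
  + N(CH3)2 → N:1 C:2 H:6
Element totals:
  C: 5
  H: 9
  N: 3
Molecular formula: C5H9N3.
  M = 5(12.011) + 9(1.008) + 3(14.007)
    = 60.055 + 9.072 + 42.021 = 111.148

111.15 g/mol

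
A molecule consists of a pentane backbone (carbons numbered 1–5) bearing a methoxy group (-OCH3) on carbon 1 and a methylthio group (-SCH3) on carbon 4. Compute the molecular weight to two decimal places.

Atom tally by fragment:
  CH3OCH2 → C:2 H:5 O:1
  CH2 → C:1 H:2
  CH2 → C:1 H:2
  CH(SCH3) → C:2 H:4 S:1
  CH3 → C:1 H:3
Element totals:
  C: 7
  H: 16
  O: 1
  S: 1
Molecular formula: C7H16OS.
  M = 7(12.011) + 16(1.008) + 15.999 + 32.06
    = 84.077 + 16.128 + 15.999 + 32.060 = 148.264

148.26 g/mol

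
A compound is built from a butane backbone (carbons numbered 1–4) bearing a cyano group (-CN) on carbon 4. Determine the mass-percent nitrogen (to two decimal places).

16.85%

Atom tally by fragment:
  CH3 → C:1 H:3
  CH2 → C:1 H:2
  CH2 → C:1 H:2
  CH2CN → C:2 H:2 N:1
Element totals:
  C: 5
  H: 9
  N: 1
Molecular formula: C5H9N.
Molar mass = 83.134 g/mol.
Mass from N: 1 × 14.007 = 14.007 g/mol.
%N = 14.007 / 83.134 × 100 = 16.85%.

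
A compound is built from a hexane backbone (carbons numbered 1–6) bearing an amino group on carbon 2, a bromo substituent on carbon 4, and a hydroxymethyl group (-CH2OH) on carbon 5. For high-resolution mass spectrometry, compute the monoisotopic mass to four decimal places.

209.0415

Atom tally by fragment:
  CH3 → C:1 H:3
  CH(NH2) → C:1 H:3 N:1
  CH2 → C:1 H:2
  CH(Br) → C:1 H:1 Br:1
  CH(CH2OH) → C:2 H:4 O:1
  CH3 → C:1 H:3
Element totals:
  C: 7
  H: 16
  Br: 1
  N: 1
  O: 1
Molecular formula: C7H16BrNO.
  M = 7(12.0) + 16(1.007825) + 78.918338 + 14.003074 + 15.994915
    = 84.000000 + 16.125200 + 78.918338 + 14.003074 + 15.994915 = 209.041527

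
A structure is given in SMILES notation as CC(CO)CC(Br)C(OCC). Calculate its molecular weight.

Atom tally by fragment:
  CH3 → C:1 H:3
  CH(CH2OH) → C:2 H:4 O:1
  CH2 → C:1 H:2
  CH(Br) → C:1 H:1 Br:1
  CH2OC2H5 → C:3 H:7 O:1
Element totals:
  C: 8
  H: 17
  Br: 1
  O: 2
Molecular formula: C8H17BrO2.
  M = 8(12.011) + 17(1.008) + 79.904 + 2(15.999)
    = 96.088 + 17.136 + 79.904 + 31.998 = 225.126

225.13 g/mol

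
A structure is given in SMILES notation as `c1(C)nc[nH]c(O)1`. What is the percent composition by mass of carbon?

Atom tally by fragment:
  imidazole ring core → C:3 H:4 N:2
  (− 2 ring H displaced by substituents)
  + CH3 → C:1 H:3
  + OH → O:1 H:1
Element totals:
  C: 4
  H: 6
  N: 2
  O: 1
Molecular formula: C4H6N2O.
Molar mass = 98.105 g/mol.
Mass from C: 4 × 12.011 = 48.044 g/mol.
%C = 48.044 / 98.105 × 100 = 48.97%.

48.97%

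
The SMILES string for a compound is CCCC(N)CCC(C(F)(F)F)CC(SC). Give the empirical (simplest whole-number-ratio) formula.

C11H22F3NS

Atom tally by fragment:
  CH3 → C:1 H:3
  CH2 → C:1 H:2
  CH2 → C:1 H:2
  CH(NH2) → C:1 H:3 N:1
  CH2 → C:1 H:2
  CH2 → C:1 H:2
  CH(CF3) → C:2 H:1 F:3
  CH2 → C:1 H:2
  CH2SCH3 → C:2 H:5 S:1
Element totals:
  C: 11
  H: 22
  F: 3
  N: 1
  S: 1
Molecular formula: C11H22F3NS.
gcd of subscripts (11, 3, 22, 1, 1) = 1, so the empirical formula equals the molecular formula.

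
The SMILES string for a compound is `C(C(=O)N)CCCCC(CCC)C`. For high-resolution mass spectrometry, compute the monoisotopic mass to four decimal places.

185.1780

Atom tally by fragment:
  H2NOCCH2 → C:2 H:4 O:1 N:1
  CH2 → C:1 H:2
  CH2 → C:1 H:2
  CH2 → C:1 H:2
  CH2 → C:1 H:2
  CH(CH2CH2CH3) → C:4 H:8
  CH3 → C:1 H:3
Element totals:
  C: 11
  H: 23
  N: 1
  O: 1
Molecular formula: C11H23NO.
  M = 11(12.0) + 23(1.007825) + 14.003074 + 15.994915
    = 132.000000 + 23.179975 + 14.003074 + 15.994915 = 185.177964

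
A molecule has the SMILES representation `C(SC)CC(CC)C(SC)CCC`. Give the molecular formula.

C11H24S2

Atom tally by fragment:
  CH3SCH2 → C:2 H:5 S:1
  CH2 → C:1 H:2
  CH(C2H5) → C:3 H:6
  CH(SCH3) → C:2 H:4 S:1
  CH2 → C:1 H:2
  CH2 → C:1 H:2
  CH3 → C:1 H:3
Element totals:
  C: 11
  H: 24
  S: 2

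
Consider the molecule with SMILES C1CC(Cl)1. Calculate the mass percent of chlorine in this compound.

46.33%

Atom tally by fragment:
  cyclopropane ring core → C:3 H:6
  (− 1 ring H displaced by substituents)
  + Cl → Cl:1
Element totals:
  C: 3
  H: 5
  Cl: 1
Molecular formula: C3H5Cl.
Molar mass = 76.523 g/mol.
Mass from Cl: 1 × 35.45 = 35.450 g/mol.
%Cl = 35.450 / 76.523 × 100 = 46.33%.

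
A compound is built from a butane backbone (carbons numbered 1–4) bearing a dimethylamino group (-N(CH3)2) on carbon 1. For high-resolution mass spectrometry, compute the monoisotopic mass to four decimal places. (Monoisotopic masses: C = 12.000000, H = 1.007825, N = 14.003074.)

101.1204

Atom tally by fragment:
  (CH3)2NCH2 → C:3 H:8 N:1
  CH2 → C:1 H:2
  CH2 → C:1 H:2
  CH3 → C:1 H:3
Element totals:
  C: 6
  H: 15
  N: 1
Molecular formula: C6H15N.
  M = 6(12.0) + 15(1.007825) + 14.003074
    = 72.000000 + 15.117375 + 14.003074 = 101.120449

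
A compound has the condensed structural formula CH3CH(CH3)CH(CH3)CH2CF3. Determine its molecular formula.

Element totals:
  C: 7
  H: 13
  F: 3

C7H13F3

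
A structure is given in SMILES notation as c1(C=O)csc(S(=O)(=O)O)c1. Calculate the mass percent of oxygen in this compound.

Atom tally by fragment:
  thiophene ring core → C:4 H:4 S:1
  (− 2 ring H displaced by substituents)
  + CHO → C:1 H:1 O:1
  + SO3H → S:1 O:3 H:1
Element totals:
  C: 5
  H: 4
  O: 4
  S: 2
Molecular formula: C5H4O4S2.
Molar mass = 192.203 g/mol.
Mass from O: 4 × 15.999 = 63.996 g/mol.
%O = 63.996 / 192.203 × 100 = 33.30%.

33.30%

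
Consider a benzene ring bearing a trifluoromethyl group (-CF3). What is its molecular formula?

Atom tally by fragment:
  benzene ring core → C:6 H:6
  (− 1 ring H displaced by substituents)
  + CF3 → C:1 F:3
Element totals:
  C: 7
  H: 5
  F: 3

C7H5F3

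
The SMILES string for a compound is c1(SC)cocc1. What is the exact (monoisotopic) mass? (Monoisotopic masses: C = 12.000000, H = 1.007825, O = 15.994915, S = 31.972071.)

Atom tally by fragment:
  furan ring core → C:4 H:4 O:1
  (− 1 ring H displaced by substituents)
  + SCH3 → C:1 H:3 S:1
Element totals:
  C: 5
  H: 6
  O: 1
  S: 1
Molecular formula: C5H6OS.
  M = 5(12.0) + 6(1.007825) + 15.994915 + 31.972071
    = 60.000000 + 6.046950 + 15.994915 + 31.972071 = 114.013936

114.0139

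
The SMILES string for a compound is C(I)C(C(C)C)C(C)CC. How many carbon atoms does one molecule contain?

Atom tally by fragment:
  ICH2 → C:1 H:2 I:1
  CH(CH(CH3)2) → C:4 H:8
  CH(CH3) → C:2 H:4
  CH2 → C:1 H:2
  CH3 → C:1 H:3
Element totals:
  C: 9
  H: 19
  I: 1

9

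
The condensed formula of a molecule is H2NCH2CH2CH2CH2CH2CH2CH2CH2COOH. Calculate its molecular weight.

173.26 g/mol

Element totals:
  C: 9
  H: 19
  N: 1
  O: 2
Molecular formula: C9H19NO2.
  M = 9(12.011) + 19(1.008) + 14.007 + 2(15.999)
    = 108.099 + 19.152 + 14.007 + 31.998 = 173.256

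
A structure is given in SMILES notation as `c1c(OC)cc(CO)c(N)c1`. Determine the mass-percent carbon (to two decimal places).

62.73%

Atom tally by fragment:
  benzene ring core → C:6 H:6
  (− 3 ring H displaced by substituents)
  + OCH3 → C:1 H:3 O:1
  + CH2OH → C:1 H:3 O:1
  + NH2 → N:1 H:2
Element totals:
  C: 8
  H: 11
  N: 1
  O: 2
Molecular formula: C8H11NO2.
Molar mass = 153.181 g/mol.
Mass from C: 8 × 12.011 = 96.088 g/mol.
%C = 96.088 / 153.181 × 100 = 62.73%.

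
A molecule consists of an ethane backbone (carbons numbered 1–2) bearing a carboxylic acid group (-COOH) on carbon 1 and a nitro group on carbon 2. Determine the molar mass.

119.08 g/mol

Atom tally by fragment:
  HOOCCH2 → C:2 H:3 O:2
  CH2NO2 → C:1 H:2 N:1 O:2
Element totals:
  C: 3
  H: 5
  N: 1
  O: 4
Molecular formula: C3H5NO4.
  M = 3(12.011) + 5(1.008) + 14.007 + 4(15.999)
    = 36.033 + 5.040 + 14.007 + 63.996 = 119.076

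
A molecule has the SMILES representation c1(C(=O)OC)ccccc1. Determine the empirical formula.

C4H4O

Atom tally by fragment:
  benzene ring core → C:6 H:6
  (− 1 ring H displaced by substituents)
  + COOCH3 → C:2 H:3 O:2
Element totals:
  C: 8
  H: 8
  O: 2
Molecular formula: C8H8O2.
gcd of subscripts = 2; dividing each by 2:
  C: 8/2 = 4
  H: 8/2 = 4
  O: 2/2 = 1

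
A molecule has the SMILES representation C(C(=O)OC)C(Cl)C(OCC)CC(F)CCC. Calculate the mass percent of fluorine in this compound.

7.07%

Atom tally by fragment:
  CH3OOCCH2 → C:3 H:5 O:2
  CH(Cl) → C:1 H:1 Cl:1
  CH(OC2H5) → C:3 H:6 O:1
  CH2 → C:1 H:2
  CH(F) → C:1 H:1 F:1
  CH2 → C:1 H:2
  CH2 → C:1 H:2
  CH3 → C:1 H:3
Element totals:
  C: 12
  H: 22
  Cl: 1
  F: 1
  O: 3
Molecular formula: C12H22ClFO3.
Molar mass = 268.753 g/mol.
Mass from F: 1 × 18.998 = 18.998 g/mol.
%F = 18.998 / 268.753 × 100 = 7.07%.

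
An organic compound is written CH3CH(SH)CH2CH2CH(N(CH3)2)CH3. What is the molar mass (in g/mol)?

Atom tally by fragment:
  CH3 → C:1 H:3
  CH(SH) → C:1 H:2 S:1
  CH2 → C:1 H:2
  CH2 → C:1 H:2
  CH(N(CH3)2) → C:3 H:7 N:1
  CH3 → C:1 H:3
Element totals:
  C: 8
  H: 19
  N: 1
  S: 1
Molecular formula: C8H19NS.
  M = 8(12.011) + 19(1.008) + 14.007 + 32.06
    = 96.088 + 19.152 + 14.007 + 32.060 = 161.307

161.31 g/mol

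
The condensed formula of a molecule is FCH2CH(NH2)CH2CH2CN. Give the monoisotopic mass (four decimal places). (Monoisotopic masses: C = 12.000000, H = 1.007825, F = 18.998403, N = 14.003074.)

Atom tally by fragment:
  FCH2 → C:1 H:2 F:1
  CH(NH2) → C:1 H:3 N:1
  CH2 → C:1 H:2
  CH2CN → C:2 H:2 N:1
Element totals:
  C: 5
  H: 9
  F: 1
  N: 2
Molecular formula: C5H9FN2.
  M = 5(12.0) + 9(1.007825) + 18.998403 + 2(14.003074)
    = 60.000000 + 9.070425 + 18.998403 + 28.006148 = 116.074976

116.0750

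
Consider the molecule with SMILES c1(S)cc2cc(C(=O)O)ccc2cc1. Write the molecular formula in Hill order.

C11H8O2S

Atom tally by fragment:
  naphthalene ring system core → C:10 H:8
  (− 2 ring H displaced by substituents)
  + SH → S:1 H:1
  + COOH → C:1 H:1 O:2
Element totals:
  C: 11
  H: 8
  O: 2
  S: 1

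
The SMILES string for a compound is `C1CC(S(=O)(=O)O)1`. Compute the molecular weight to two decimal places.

122.14 g/mol

Atom tally by fragment:
  cyclopropane ring core → C:3 H:6
  (− 1 ring H displaced by substituents)
  + SO3H → S:1 O:3 H:1
Element totals:
  C: 3
  H: 6
  O: 3
  S: 1
Molecular formula: C3H6O3S.
  M = 3(12.011) + 6(1.008) + 3(15.999) + 32.06
    = 36.033 + 6.048 + 47.997 + 32.060 = 122.138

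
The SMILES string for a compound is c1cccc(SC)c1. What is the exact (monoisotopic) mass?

Atom tally by fragment:
  benzene ring core → C:6 H:6
  (− 1 ring H displaced by substituents)
  + SCH3 → C:1 H:3 S:1
Element totals:
  C: 7
  H: 8
  S: 1
Molecular formula: C7H8S.
  M = 7(12.0) + 8(1.007825) + 31.972071
    = 84.000000 + 8.062600 + 31.972071 = 124.034671

124.0347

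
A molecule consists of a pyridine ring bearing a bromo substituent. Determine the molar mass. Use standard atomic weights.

Atom tally by fragment:
  pyridine ring core → C:5 H:5 N:1
  (− 1 ring H displaced by substituents)
  + Br → Br:1
Element totals:
  C: 5
  H: 4
  Br: 1
  N: 1
Molecular formula: C5H4BrN.
  M = 5(12.011) + 4(1.008) + 79.904 + 14.007
    = 60.055 + 4.032 + 79.904 + 14.007 = 157.998

158.00 g/mol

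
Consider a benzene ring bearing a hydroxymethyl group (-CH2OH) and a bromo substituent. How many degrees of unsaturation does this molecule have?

Atom tally by fragment:
  benzene ring core → C:6 H:6
  (− 2 ring H displaced by substituents)
  + CH2OH → C:1 H:3 O:1
  + Br → Br:1
Element totals:
  C: 7
  H: 7
  Br: 1
  O: 1
Molecular formula: C7H7BrO.
DoU = (2C + 2 + N − H − X) / 2 = (2·7 + 2 + 0 − 7 − 1) / 2 = 4.

4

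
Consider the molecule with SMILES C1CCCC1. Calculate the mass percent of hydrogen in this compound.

Atom tally by fragment:
  cyclopentane ring core → C:5 H:10
Element totals:
  C: 5
  H: 10
Molecular formula: C5H10.
Molar mass = 70.135 g/mol.
Mass from H: 10 × 1.008 = 10.080 g/mol.
%H = 10.080 / 70.135 × 100 = 14.37%.

14.37%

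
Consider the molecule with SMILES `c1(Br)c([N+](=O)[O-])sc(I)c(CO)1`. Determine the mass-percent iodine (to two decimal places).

34.87%

Atom tally by fragment:
  thiophene ring core → C:4 H:4 S:1
  (− 4 ring H displaced by substituents)
  + Br → Br:1
  + NO2 → N:1 O:2
  + I → I:1
  + CH2OH → C:1 H:3 O:1
Element totals:
  C: 5
  H: 3
  Br: 1
  I: 1
  N: 1
  O: 3
  S: 1
Molecular formula: C5H3BrINO3S.
Molar mass = 363.951 g/mol.
Mass from I: 1 × 126.904 = 126.904 g/mol.
%I = 126.904 / 363.951 × 100 = 34.87%.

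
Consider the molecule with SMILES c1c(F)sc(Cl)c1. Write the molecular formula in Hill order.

C4H2ClFS

Atom tally by fragment:
  thiophene ring core → C:4 H:4 S:1
  (− 2 ring H displaced by substituents)
  + F → F:1
  + Cl → Cl:1
Element totals:
  C: 4
  H: 2
  Cl: 1
  F: 1
  S: 1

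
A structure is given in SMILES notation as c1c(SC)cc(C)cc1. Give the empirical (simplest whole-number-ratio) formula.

Atom tally by fragment:
  benzene ring core → C:6 H:6
  (− 2 ring H displaced by substituents)
  + SCH3 → C:1 H:3 S:1
  + CH3 → C:1 H:3
Element totals:
  C: 8
  H: 10
  S: 1
Molecular formula: C8H10S.
gcd of subscripts (8, 10, 1) = 1, so the empirical formula equals the molecular formula.

C8H10S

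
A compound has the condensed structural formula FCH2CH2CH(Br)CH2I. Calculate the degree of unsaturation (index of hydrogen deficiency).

0

Element totals:
  C: 4
  H: 7
  Br: 1
  F: 1
  I: 1
Molecular formula: C4H7BrFI.
DoU = (2C + 2 + N − H − X) / 2 = (2·4 + 2 + 0 − 7 − 3) / 2 = 0.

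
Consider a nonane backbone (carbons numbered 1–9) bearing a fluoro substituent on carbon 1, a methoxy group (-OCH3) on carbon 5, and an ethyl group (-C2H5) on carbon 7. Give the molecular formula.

C12H25FO

Atom tally by fragment:
  FCH2 → C:1 H:2 F:1
  CH2 → C:1 H:2
  CH2 → C:1 H:2
  CH2 → C:1 H:2
  CH(OCH3) → C:2 H:4 O:1
  CH2 → C:1 H:2
  CH(C2H5) → C:3 H:6
  CH2 → C:1 H:2
  CH3 → C:1 H:3
Element totals:
  C: 12
  H: 25
  F: 1
  O: 1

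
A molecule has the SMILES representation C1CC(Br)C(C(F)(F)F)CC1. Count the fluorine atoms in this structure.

3

Atom tally by fragment:
  cyclohexane ring core → C:6 H:12
  (− 2 ring H displaced by substituents)
  + Br → Br:1
  + CF3 → C:1 F:3
Element totals:
  C: 7
  H: 10
  Br: 1
  F: 3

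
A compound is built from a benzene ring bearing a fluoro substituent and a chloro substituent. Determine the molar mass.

130.55 g/mol

Atom tally by fragment:
  benzene ring core → C:6 H:6
  (− 2 ring H displaced by substituents)
  + F → F:1
  + Cl → Cl:1
Element totals:
  C: 6
  H: 4
  Cl: 1
  F: 1
Molecular formula: C6H4ClF.
  M = 6(12.011) + 4(1.008) + 35.45 + 18.998
    = 72.066 + 4.032 + 35.450 + 18.998 = 130.546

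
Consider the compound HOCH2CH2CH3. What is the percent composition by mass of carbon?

Atom tally by fragment:
  HOCH2 → C:1 H:3 O:1
  CH2 → C:1 H:2
  CH3 → C:1 H:3
Element totals:
  C: 3
  H: 8
  O: 1
Molecular formula: C3H8O.
Molar mass = 60.096 g/mol.
Mass from C: 3 × 12.011 = 36.033 g/mol.
%C = 36.033 / 60.096 × 100 = 59.96%.

59.96%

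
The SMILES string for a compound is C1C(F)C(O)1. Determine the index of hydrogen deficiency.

1

Atom tally by fragment:
  cyclopropane ring core → C:3 H:6
  (− 2 ring H displaced by substituents)
  + F → F:1
  + OH → O:1 H:1
Element totals:
  C: 3
  H: 5
  F: 1
  O: 1
Molecular formula: C3H5FO.
DoU = (2C + 2 + N − H − X) / 2 = (2·3 + 2 + 0 − 5 − 1) / 2 = 1.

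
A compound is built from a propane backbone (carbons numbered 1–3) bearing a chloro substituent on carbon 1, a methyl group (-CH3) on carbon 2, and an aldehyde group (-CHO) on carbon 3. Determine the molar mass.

Atom tally by fragment:
  ClCH2 → C:1 H:2 Cl:1
  CH(CH3) → C:2 H:4
  CH2CHO → C:2 H:3 O:1
Element totals:
  C: 5
  H: 9
  Cl: 1
  O: 1
Molecular formula: C5H9ClO.
  M = 5(12.011) + 9(1.008) + 35.45 + 15.999
    = 60.055 + 9.072 + 35.450 + 15.999 = 120.576

120.58 g/mol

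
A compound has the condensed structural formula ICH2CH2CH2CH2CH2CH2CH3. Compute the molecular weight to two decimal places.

226.10 g/mol

Atom tally by fragment:
  ICH2 → C:1 H:2 I:1
  CH2 → C:1 H:2
  CH2 → C:1 H:2
  CH2 → C:1 H:2
  CH2 → C:1 H:2
  CH2 → C:1 H:2
  CH3 → C:1 H:3
Element totals:
  C: 7
  H: 15
  I: 1
Molecular formula: C7H15I.
  M = 7(12.011) + 15(1.008) + 126.904
    = 84.077 + 15.120 + 126.904 = 226.101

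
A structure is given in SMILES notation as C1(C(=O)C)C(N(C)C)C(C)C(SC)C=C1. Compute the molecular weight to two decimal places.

Atom tally by fragment:
  cyclohexene ring core → C:6 H:10
  (− 4 ring H displaced by substituents)
  + COCH3 → C:2 H:3 O:1
  + N(CH3)2 → N:1 C:2 H:6
  + CH3 → C:1 H:3
  + SCH3 → C:1 H:3 S:1
Element totals:
  C: 12
  H: 21
  N: 1
  O: 1
  S: 1
Molecular formula: C12H21NOS.
  M = 12(12.011) + 21(1.008) + 14.007 + 15.999 + 32.06
    = 144.132 + 21.168 + 14.007 + 15.999 + 32.060 = 227.366

227.37 g/mol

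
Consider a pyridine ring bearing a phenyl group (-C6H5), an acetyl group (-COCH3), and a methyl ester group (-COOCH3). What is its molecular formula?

C15H13NO3

Atom tally by fragment:
  pyridine ring core → C:5 H:5 N:1
  (− 3 ring H displaced by substituents)
  + C6H5 → C:6 H:5
  + COCH3 → C:2 H:3 O:1
  + COOCH3 → C:2 H:3 O:2
Element totals:
  C: 15
  H: 13
  N: 1
  O: 3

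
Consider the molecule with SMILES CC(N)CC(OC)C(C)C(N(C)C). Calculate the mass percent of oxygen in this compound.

8.50%

Atom tally by fragment:
  CH3 → C:1 H:3
  CH(NH2) → C:1 H:3 N:1
  CH2 → C:1 H:2
  CH(OCH3) → C:2 H:4 O:1
  CH(CH3) → C:2 H:4
  CH2N(CH3)2 → C:3 H:8 N:1
Element totals:
  C: 10
  H: 24
  N: 2
  O: 1
Molecular formula: C10H24N2O.
Molar mass = 188.315 g/mol.
Mass from O: 1 × 15.999 = 15.999 g/mol.
%O = 15.999 / 188.315 × 100 = 8.50%.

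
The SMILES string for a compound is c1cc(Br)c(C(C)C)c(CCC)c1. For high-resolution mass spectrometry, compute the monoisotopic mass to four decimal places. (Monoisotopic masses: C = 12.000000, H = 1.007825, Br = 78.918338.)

Atom tally by fragment:
  benzene ring core → C:6 H:6
  (− 3 ring H displaced by substituents)
  + Br → Br:1
  + CH(CH3)2 → C:3 H:7
  + CH2CH2CH3 → C:3 H:7
Element totals:
  C: 12
  H: 17
  Br: 1
Molecular formula: C12H17Br.
  M = 12(12.0) + 17(1.007825) + 78.918338
    = 144.000000 + 17.133025 + 78.918338 = 240.051363

240.0514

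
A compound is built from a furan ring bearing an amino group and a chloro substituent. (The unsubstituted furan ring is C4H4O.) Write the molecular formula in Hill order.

Atom tally by fragment:
  furan ring core → C:4 H:4 O:1
  (− 2 ring H displaced by substituents)
  + NH2 → N:1 H:2
  + Cl → Cl:1
Element totals:
  C: 4
  H: 4
  Cl: 1
  N: 1
  O: 1

C4H4ClNO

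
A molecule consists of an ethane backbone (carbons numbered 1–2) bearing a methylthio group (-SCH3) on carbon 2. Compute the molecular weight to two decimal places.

76.16 g/mol

Atom tally by fragment:
  CH3 → C:1 H:3
  CH2SCH3 → C:2 H:5 S:1
Element totals:
  C: 3
  H: 8
  S: 1
Molecular formula: C3H8S.
  M = 3(12.011) + 8(1.008) + 32.06
    = 36.033 + 8.064 + 32.060 = 76.157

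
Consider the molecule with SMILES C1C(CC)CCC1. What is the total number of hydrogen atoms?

Atom tally by fragment:
  cyclopentane ring core → C:5 H:10
  (− 1 ring H displaced by substituents)
  + C2H5 → C:2 H:5
Element totals:
  C: 7
  H: 14

14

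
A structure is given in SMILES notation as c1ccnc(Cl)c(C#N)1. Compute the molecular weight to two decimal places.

Atom tally by fragment:
  pyridine ring core → C:5 H:5 N:1
  (− 2 ring H displaced by substituents)
  + Cl → Cl:1
  + CN → C:1 N:1
Element totals:
  C: 6
  H: 3
  Cl: 1
  N: 2
Molecular formula: C6H3ClN2.
  M = 6(12.011) + 3(1.008) + 35.45 + 2(14.007)
    = 72.066 + 3.024 + 35.450 + 28.014 = 138.554

138.55 g/mol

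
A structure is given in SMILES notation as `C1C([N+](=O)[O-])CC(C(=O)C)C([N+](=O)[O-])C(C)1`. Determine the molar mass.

230.22 g/mol

Atom tally by fragment:
  cyclohexane ring core → C:6 H:12
  (− 4 ring H displaced by substituents)
  + NO2 → N:1 O:2
  + COCH3 → C:2 H:3 O:1
  + NO2 → N:1 O:2
  + CH3 → C:1 H:3
Element totals:
  C: 9
  H: 14
  N: 2
  O: 5
Molecular formula: C9H14N2O5.
  M = 9(12.011) + 14(1.008) + 2(14.007) + 5(15.999)
    = 108.099 + 14.112 + 28.014 + 79.995 = 230.220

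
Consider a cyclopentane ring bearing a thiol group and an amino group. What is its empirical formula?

C5H11NS

Atom tally by fragment:
  cyclopentane ring core → C:5 H:10
  (− 2 ring H displaced by substituents)
  + SH → S:1 H:1
  + NH2 → N:1 H:2
Element totals:
  C: 5
  H: 11
  N: 1
  S: 1
Molecular formula: C5H11NS.
gcd of subscripts (5, 11, 1, 1) = 1, so the empirical formula equals the molecular formula.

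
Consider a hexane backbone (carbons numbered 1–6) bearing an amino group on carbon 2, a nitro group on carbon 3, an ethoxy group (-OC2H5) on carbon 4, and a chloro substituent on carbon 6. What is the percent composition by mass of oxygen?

Atom tally by fragment:
  CH3 → C:1 H:3
  CH(NH2) → C:1 H:3 N:1
  CH(NO2) → C:1 H:1 N:1 O:2
  CH(OC2H5) → C:3 H:6 O:1
  CH2 → C:1 H:2
  CH2Cl → C:1 H:2 Cl:1
Element totals:
  C: 8
  H: 17
  Cl: 1
  N: 2
  O: 3
Molecular formula: C8H17ClN2O3.
Molar mass = 224.685 g/mol.
Mass from O: 3 × 15.999 = 47.997 g/mol.
%O = 47.997 / 224.685 × 100 = 21.36%.

21.36%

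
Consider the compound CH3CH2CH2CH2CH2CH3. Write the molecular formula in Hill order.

Atom tally by fragment:
  CH3 → C:1 H:3
  CH2 → C:1 H:2
  CH2 → C:1 H:2
  CH2 → C:1 H:2
  CH2 → C:1 H:2
  CH3 → C:1 H:3
Element totals:
  C: 6
  H: 14

C6H14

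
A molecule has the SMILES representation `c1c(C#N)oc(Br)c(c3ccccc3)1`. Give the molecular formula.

Atom tally by fragment:
  furan ring core → C:4 H:4 O:1
  (− 3 ring H displaced by substituents)
  + CN → C:1 N:1
  + Br → Br:1
  + C6H5 → C:6 H:5
Element totals:
  C: 11
  H: 6
  Br: 1
  N: 1
  O: 1

C11H6BrNO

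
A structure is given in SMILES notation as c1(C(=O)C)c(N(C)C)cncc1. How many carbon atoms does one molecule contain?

9

Atom tally by fragment:
  pyridine ring core → C:5 H:5 N:1
  (− 2 ring H displaced by substituents)
  + COCH3 → C:2 H:3 O:1
  + N(CH3)2 → N:1 C:2 H:6
Element totals:
  C: 9
  H: 12
  N: 2
  O: 1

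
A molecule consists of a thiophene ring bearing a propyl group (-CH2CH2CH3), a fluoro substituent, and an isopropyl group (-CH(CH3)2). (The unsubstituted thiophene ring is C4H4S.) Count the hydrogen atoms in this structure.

Atom tally by fragment:
  thiophene ring core → C:4 H:4 S:1
  (− 3 ring H displaced by substituents)
  + CH2CH2CH3 → C:3 H:7
  + F → F:1
  + CH(CH3)2 → C:3 H:7
Element totals:
  C: 10
  H: 15
  F: 1
  S: 1

15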